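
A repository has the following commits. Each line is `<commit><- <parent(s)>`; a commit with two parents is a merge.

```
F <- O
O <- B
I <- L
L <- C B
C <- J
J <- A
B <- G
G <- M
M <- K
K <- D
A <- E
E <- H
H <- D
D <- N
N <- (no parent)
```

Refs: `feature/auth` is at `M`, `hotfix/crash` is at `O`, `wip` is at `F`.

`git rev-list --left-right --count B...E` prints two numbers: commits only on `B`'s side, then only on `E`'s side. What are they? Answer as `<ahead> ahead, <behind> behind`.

4 ahead, 2 behind

Reachable from B: {B, D, G, K, M, N}.
Reachable from E: {D, E, H, N}.
Only in B's history (ahead): {B, G, K, M} — 4.
Only in E's history (behind): {E, H} — 2.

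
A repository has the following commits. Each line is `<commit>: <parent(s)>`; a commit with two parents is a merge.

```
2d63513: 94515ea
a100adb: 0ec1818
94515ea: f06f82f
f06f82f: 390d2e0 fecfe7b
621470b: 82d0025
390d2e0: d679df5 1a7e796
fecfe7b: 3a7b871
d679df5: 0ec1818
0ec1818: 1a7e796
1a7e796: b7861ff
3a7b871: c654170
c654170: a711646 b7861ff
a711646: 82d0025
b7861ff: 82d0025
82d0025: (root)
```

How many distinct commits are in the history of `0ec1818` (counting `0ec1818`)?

4

Walking parent pointers from 0ec1818: reachable set = {0ec1818, 1a7e796, 82d0025, b7861ff}.
That is 4 commits.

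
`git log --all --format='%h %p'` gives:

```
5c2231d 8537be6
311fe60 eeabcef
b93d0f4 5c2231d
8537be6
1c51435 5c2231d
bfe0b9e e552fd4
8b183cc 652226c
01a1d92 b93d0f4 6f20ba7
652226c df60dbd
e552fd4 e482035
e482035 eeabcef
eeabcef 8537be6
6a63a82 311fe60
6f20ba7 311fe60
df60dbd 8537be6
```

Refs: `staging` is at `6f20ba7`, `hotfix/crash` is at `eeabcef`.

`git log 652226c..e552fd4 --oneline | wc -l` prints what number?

3

Reachable from e552fd4: {8537be6, e482035, e552fd4, eeabcef}.
Reachable from 652226c: {652226c, 8537be6, df60dbd}.
In e552fd4's history but not 652226c's: {e482035, e552fd4, eeabcef} — 3 commits.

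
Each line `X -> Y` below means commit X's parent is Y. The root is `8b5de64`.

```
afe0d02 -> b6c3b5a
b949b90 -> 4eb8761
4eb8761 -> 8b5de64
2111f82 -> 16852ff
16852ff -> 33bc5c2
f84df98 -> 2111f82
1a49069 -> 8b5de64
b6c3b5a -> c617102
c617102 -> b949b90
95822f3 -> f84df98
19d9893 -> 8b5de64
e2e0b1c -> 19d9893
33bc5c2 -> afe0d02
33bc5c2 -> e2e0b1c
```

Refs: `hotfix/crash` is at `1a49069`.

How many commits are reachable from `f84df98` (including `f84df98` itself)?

12

Walking parent pointers from f84df98: reachable set = {16852ff, 19d9893, 2111f82, 33bc5c2, 4eb8761, 8b5de64, afe0d02, b6c3b5a, b949b90, c617102, e2e0b1c, f84df98}.
That is 12 commits.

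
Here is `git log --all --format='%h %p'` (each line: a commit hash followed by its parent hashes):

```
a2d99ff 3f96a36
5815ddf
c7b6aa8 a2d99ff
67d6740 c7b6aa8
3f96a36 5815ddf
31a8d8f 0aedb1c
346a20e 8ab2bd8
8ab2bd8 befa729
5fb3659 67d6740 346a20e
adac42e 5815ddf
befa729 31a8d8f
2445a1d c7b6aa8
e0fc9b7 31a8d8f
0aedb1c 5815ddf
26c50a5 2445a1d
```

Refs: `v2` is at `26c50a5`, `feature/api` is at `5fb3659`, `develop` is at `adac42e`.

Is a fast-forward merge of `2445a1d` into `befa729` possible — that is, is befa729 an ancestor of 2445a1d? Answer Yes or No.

No

A fast-forward from befa729 to 2445a1d is possible iff befa729 is an ancestor of 2445a1d.
Ancestors of 2445a1d: {2445a1d, 3f96a36, 5815ddf, a2d99ff, c7b6aa8}.
befa729 is not among them, so fast-forward is not possible.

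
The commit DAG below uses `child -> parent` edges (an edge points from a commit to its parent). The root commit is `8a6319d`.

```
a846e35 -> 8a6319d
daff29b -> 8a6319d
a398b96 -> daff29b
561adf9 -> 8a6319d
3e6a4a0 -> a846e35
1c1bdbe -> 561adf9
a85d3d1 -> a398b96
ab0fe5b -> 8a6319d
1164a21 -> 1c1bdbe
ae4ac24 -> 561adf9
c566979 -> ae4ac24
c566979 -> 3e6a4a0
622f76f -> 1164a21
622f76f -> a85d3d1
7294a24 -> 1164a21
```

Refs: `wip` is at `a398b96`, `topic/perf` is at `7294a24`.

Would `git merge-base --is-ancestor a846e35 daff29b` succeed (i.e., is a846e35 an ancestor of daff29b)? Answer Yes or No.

No

Ancestors of daff29b: {8a6319d, daff29b}.
a846e35 is not in that set, so it is not an ancestor of daff29b.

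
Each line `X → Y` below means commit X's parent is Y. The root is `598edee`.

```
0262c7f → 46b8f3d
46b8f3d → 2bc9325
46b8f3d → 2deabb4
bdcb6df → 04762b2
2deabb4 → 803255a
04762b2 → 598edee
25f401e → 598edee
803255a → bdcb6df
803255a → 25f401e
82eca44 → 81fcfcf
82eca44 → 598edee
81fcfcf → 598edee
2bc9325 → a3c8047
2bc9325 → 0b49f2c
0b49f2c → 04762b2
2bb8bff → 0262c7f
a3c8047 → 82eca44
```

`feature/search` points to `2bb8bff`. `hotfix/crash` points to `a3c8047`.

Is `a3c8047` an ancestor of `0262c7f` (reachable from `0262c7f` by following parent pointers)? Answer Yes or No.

Yes

Ancestors of 0262c7f (commits reachable by following parents): {0262c7f, 04762b2, 0b49f2c, 25f401e, 2bc9325, 2deabb4, 46b8f3d, 598edee, 803255a, 81fcfcf, 82eca44, a3c8047, bdcb6df}.
a3c8047 is in that set, so it is an ancestor of 0262c7f.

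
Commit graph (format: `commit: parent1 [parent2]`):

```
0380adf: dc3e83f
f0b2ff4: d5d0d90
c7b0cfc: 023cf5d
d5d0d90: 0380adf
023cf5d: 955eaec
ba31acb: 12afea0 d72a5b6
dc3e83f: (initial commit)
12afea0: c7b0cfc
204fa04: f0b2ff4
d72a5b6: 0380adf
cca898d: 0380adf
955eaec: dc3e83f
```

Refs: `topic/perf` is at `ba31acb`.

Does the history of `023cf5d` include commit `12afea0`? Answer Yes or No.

No

Ancestors of 023cf5d: {023cf5d, 955eaec, dc3e83f}.
12afea0 is not in that set, so it is not an ancestor of 023cf5d.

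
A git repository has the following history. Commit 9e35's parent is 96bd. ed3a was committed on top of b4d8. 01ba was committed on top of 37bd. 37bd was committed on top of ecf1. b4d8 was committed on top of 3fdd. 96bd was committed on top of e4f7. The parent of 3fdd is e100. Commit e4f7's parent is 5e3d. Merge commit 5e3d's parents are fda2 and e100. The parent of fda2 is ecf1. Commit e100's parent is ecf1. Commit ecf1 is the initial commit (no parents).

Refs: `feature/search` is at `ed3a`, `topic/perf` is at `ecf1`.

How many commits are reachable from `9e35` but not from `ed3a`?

5

Reachable from 9e35: {5e3d, 96bd, 9e35, e100, e4f7, ecf1, fda2}.
Reachable from ed3a: {3fdd, b4d8, e100, ecf1, ed3a}.
In 9e35's history but not ed3a's: {5e3d, 96bd, 9e35, e4f7, fda2} — 5 commits.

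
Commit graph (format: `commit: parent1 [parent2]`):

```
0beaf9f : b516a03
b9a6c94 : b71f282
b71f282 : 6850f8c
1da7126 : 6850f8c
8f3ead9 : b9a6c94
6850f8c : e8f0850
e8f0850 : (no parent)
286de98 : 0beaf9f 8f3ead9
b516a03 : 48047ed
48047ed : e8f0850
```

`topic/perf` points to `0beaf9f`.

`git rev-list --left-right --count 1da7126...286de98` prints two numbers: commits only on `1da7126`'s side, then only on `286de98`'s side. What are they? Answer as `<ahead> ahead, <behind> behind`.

1 ahead, 7 behind

Reachable from 1da7126: {1da7126, 6850f8c, e8f0850}.
Reachable from 286de98: {0beaf9f, 286de98, 48047ed, 6850f8c, 8f3ead9, b516a03, b71f282, b9a6c94, e8f0850}.
Only in 1da7126's history (ahead): {1da7126} — 1.
Only in 286de98's history (behind): {0beaf9f, 286de98, 48047ed, 8f3ead9, b516a03, b71f282, b9a6c94} — 7.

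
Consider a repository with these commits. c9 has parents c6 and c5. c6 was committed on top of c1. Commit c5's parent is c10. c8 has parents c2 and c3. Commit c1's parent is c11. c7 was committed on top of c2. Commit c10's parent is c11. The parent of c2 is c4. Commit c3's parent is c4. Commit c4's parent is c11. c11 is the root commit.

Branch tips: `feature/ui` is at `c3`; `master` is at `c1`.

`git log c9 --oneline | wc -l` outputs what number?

Walking parent pointers from c9: reachable set = {c1, c10, c11, c5, c6, c9}.
That is 6 commits.

6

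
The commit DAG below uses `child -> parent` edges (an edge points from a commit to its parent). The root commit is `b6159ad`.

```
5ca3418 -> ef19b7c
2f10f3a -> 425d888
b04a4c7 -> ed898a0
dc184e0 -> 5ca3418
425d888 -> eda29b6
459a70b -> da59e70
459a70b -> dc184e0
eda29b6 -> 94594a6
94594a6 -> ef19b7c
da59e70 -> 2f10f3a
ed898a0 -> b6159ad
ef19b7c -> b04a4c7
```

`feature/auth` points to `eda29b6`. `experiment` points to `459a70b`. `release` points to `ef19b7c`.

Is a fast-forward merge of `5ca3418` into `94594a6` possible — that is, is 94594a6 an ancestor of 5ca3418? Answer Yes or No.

A fast-forward from 94594a6 to 5ca3418 is possible iff 94594a6 is an ancestor of 5ca3418.
Ancestors of 5ca3418: {5ca3418, b04a4c7, b6159ad, ed898a0, ef19b7c}.
94594a6 is not among them, so fast-forward is not possible.

No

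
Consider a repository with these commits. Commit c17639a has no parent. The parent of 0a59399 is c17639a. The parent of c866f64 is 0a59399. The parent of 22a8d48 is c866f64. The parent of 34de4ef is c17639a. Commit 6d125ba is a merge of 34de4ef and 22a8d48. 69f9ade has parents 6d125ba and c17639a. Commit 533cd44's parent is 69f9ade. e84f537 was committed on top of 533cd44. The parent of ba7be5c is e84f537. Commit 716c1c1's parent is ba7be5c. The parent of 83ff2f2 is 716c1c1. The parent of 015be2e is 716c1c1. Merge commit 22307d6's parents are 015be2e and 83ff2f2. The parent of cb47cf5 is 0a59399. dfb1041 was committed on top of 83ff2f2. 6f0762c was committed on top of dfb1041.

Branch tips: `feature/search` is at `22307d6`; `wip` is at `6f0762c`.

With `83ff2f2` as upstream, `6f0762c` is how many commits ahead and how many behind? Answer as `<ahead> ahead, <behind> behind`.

2 ahead, 0 behind

Reachable from 6f0762c: {0a59399, 22a8d48, 34de4ef, 533cd44, 69f9ade, 6d125ba, 6f0762c, 716c1c1, 83ff2f2, ba7be5c, c17639a, c866f64, dfb1041, e84f537}.
Reachable from 83ff2f2: {0a59399, 22a8d48, 34de4ef, 533cd44, 69f9ade, 6d125ba, 716c1c1, 83ff2f2, ba7be5c, c17639a, c866f64, e84f537}.
Only in 6f0762c's history (ahead): {6f0762c, dfb1041} — 2.
Only in 83ff2f2's history (behind): {} — 0.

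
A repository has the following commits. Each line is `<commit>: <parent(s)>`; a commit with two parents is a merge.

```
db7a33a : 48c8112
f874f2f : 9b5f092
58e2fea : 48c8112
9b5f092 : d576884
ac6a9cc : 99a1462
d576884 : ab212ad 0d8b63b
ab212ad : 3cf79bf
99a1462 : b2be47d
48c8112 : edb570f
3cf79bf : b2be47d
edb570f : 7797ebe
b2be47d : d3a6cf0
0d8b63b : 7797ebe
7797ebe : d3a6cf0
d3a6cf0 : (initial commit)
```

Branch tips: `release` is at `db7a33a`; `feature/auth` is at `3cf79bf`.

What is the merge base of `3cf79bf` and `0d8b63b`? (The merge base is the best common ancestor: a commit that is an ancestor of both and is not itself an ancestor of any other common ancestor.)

Ancestors of 3cf79bf: {3cf79bf, b2be47d, d3a6cf0}.
Ancestors of 0d8b63b: {0d8b63b, 7797ebe, d3a6cf0}.
Common ancestors: {d3a6cf0}.
The only common ancestor is d3a6cf0, so it is the merge base.

d3a6cf0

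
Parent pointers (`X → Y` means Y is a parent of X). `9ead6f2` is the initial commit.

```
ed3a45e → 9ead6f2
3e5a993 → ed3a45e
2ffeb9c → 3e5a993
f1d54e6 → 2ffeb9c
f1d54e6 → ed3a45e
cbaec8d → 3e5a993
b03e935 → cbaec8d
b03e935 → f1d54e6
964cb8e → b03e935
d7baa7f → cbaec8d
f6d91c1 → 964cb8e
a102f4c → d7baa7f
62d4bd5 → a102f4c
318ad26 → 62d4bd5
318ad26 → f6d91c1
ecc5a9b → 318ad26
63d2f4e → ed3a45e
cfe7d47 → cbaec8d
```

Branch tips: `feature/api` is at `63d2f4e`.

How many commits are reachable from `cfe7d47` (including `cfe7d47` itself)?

5

Walking parent pointers from cfe7d47: reachable set = {3e5a993, 9ead6f2, cbaec8d, cfe7d47, ed3a45e}.
That is 5 commits.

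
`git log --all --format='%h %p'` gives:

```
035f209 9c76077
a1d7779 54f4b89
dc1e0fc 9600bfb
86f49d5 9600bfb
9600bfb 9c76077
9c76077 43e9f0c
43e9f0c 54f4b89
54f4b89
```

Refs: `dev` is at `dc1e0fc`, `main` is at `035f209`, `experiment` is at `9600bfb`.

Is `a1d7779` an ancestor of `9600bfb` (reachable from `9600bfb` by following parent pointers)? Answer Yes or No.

Ancestors of 9600bfb: {43e9f0c, 54f4b89, 9600bfb, 9c76077}.
a1d7779 is not in that set, so it is not an ancestor of 9600bfb.

No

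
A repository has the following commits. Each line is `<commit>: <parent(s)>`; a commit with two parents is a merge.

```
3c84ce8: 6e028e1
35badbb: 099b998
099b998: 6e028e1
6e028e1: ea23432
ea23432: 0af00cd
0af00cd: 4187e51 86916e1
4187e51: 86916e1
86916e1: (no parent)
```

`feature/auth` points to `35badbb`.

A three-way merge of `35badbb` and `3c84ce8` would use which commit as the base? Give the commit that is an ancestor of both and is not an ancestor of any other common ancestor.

Ancestors of 35badbb: {099b998, 0af00cd, 35badbb, 4187e51, 6e028e1, 86916e1, ea23432}.
Ancestors of 3c84ce8: {0af00cd, 3c84ce8, 4187e51, 6e028e1, 86916e1, ea23432}.
Common ancestors: {0af00cd, 4187e51, 6e028e1, 86916e1, ea23432}.
Among these, 6e028e1 is not an ancestor of any other common ancestor — it is the merge base.

6e028e1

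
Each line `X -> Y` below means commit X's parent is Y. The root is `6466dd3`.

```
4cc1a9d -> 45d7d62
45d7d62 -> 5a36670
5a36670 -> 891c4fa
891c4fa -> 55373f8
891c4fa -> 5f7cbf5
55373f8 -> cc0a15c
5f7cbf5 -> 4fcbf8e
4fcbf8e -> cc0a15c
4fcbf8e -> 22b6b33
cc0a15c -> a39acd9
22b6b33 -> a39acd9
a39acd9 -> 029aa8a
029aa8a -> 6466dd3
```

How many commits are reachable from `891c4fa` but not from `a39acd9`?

Reachable from 891c4fa: {029aa8a, 22b6b33, 4fcbf8e, 55373f8, 5f7cbf5, 6466dd3, 891c4fa, a39acd9, cc0a15c}.
Reachable from a39acd9: {029aa8a, 6466dd3, a39acd9}.
In 891c4fa's history but not a39acd9's: {22b6b33, 4fcbf8e, 55373f8, 5f7cbf5, 891c4fa, cc0a15c} — 6 commits.

6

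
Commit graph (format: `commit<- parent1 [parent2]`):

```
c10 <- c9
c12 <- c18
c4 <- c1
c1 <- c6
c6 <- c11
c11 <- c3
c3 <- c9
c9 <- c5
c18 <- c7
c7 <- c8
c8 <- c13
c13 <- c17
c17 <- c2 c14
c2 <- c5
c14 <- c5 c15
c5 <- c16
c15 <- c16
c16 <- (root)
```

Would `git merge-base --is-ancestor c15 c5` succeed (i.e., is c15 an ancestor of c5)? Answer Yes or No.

Ancestors of c5: {c16, c5}.
c15 is not in that set, so it is not an ancestor of c5.

No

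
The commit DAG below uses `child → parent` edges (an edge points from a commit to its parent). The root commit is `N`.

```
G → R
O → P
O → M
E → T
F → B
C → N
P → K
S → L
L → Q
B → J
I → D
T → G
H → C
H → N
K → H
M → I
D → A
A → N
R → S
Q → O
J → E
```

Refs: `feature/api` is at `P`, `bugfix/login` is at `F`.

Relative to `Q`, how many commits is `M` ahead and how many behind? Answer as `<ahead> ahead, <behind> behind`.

0 ahead, 6 behind

Reachable from M: {A, D, I, M, N}.
Reachable from Q: {A, C, D, H, I, K, M, N, O, P, Q}.
Only in M's history (ahead): {} — 0.
Only in Q's history (behind): {C, H, K, O, P, Q} — 6.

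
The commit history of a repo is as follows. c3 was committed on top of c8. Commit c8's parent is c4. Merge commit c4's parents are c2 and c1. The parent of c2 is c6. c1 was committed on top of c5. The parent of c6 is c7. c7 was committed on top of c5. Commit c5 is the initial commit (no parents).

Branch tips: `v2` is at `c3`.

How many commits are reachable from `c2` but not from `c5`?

Reachable from c2: {c2, c5, c6, c7}.
Reachable from c5: {c5}.
In c2's history but not c5's: {c2, c6, c7} — 3 commits.

3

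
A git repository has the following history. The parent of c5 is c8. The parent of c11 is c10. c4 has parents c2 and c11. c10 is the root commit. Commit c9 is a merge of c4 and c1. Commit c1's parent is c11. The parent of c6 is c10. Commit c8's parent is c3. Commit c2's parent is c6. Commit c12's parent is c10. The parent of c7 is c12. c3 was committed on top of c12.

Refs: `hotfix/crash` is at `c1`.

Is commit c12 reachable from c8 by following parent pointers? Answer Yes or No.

Ancestors of c8 (commits reachable by following parents): {c10, c12, c3, c8}.
c12 is in that set, so it is an ancestor of c8.

Yes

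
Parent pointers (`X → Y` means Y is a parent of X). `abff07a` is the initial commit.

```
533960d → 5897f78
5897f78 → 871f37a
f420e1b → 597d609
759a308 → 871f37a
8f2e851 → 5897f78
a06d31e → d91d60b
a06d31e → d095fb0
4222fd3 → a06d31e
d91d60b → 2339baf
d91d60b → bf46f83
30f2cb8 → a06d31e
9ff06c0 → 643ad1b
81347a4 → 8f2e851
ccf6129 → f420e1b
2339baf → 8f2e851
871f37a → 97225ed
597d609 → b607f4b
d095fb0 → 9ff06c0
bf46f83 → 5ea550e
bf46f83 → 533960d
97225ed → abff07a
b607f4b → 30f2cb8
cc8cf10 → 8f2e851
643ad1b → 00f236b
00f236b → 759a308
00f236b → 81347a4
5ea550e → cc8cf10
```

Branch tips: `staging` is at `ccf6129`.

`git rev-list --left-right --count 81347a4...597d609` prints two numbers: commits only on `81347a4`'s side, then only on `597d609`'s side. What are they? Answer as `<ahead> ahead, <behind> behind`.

Reachable from 81347a4: {5897f78, 81347a4, 871f37a, 8f2e851, 97225ed, abff07a}.
Reachable from 597d609: {00f236b, 2339baf, 30f2cb8, 533960d, 5897f78, 597d609, 5ea550e, 643ad1b, 759a308, 81347a4, 871f37a, 8f2e851, 97225ed, 9ff06c0, a06d31e, abff07a, b607f4b, bf46f83, cc8cf10, d095fb0, d91d60b}.
Only in 81347a4's history (ahead): {} — 0.
Only in 597d609's history (behind): {00f236b, 2339baf, 30f2cb8, 533960d, 597d609, 5ea550e, 643ad1b, 759a308, 9ff06c0, a06d31e, b607f4b, bf46f83, cc8cf10, d095fb0, d91d60b} — 15.

0 ahead, 15 behind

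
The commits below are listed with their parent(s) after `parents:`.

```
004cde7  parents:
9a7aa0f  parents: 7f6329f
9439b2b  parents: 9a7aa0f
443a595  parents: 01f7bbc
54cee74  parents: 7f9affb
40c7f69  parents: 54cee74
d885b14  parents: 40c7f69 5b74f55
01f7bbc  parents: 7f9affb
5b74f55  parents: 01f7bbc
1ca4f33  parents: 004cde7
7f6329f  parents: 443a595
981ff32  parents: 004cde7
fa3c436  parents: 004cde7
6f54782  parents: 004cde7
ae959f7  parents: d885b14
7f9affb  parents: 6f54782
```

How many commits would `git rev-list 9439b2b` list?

8

Walking parent pointers from 9439b2b: reachable set = {004cde7, 01f7bbc, 443a595, 6f54782, 7f6329f, 7f9affb, 9439b2b, 9a7aa0f}.
That is 8 commits.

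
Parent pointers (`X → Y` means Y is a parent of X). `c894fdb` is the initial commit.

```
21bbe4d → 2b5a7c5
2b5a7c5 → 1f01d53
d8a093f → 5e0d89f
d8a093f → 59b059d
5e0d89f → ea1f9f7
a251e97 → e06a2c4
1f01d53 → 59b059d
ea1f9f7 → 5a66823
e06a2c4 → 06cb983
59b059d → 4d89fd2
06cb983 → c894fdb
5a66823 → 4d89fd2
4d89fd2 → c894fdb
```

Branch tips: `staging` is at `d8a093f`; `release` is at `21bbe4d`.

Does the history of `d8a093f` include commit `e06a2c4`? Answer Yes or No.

Ancestors of d8a093f: {4d89fd2, 59b059d, 5a66823, 5e0d89f, c894fdb, d8a093f, ea1f9f7}.
e06a2c4 is not in that set, so it is not an ancestor of d8a093f.

No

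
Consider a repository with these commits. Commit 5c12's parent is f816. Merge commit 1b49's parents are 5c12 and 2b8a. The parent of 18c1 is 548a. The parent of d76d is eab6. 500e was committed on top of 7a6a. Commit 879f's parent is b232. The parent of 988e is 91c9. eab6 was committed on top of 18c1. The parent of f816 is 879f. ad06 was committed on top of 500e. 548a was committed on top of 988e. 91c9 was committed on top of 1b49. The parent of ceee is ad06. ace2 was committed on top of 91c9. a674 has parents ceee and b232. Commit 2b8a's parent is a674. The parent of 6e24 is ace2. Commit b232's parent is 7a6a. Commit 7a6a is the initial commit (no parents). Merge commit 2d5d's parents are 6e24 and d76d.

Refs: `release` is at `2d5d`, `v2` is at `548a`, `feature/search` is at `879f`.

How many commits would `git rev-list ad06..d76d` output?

14

Reachable from d76d: {18c1, 1b49, 2b8a, 500e, 548a, 5c12, 7a6a, 879f, 91c9, 988e, a674, ad06, b232, ceee, d76d, eab6, f816}.
Reachable from ad06: {500e, 7a6a, ad06}.
In d76d's history but not ad06's: {18c1, 1b49, 2b8a, 548a, 5c12, 879f, 91c9, 988e, a674, b232, ceee, d76d, eab6, f816} — 14 commits.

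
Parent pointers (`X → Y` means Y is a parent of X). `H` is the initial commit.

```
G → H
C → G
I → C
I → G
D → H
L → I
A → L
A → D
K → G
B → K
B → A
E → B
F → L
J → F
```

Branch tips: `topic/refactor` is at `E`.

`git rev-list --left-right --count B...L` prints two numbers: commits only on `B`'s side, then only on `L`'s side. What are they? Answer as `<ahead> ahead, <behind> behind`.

Reachable from B: {A, B, C, D, G, H, I, K, L}.
Reachable from L: {C, G, H, I, L}.
Only in B's history (ahead): {A, B, D, K} — 4.
Only in L's history (behind): {} — 0.

4 ahead, 0 behind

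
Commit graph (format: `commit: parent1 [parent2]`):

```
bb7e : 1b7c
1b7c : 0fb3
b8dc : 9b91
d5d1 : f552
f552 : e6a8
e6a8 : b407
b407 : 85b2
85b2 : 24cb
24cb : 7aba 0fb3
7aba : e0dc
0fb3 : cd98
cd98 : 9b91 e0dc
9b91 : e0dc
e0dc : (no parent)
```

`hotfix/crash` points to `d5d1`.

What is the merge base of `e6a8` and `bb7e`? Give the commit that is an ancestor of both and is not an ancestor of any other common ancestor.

0fb3

Ancestors of e6a8: {0fb3, 24cb, 7aba, 85b2, 9b91, b407, cd98, e0dc, e6a8}.
Ancestors of bb7e: {0fb3, 1b7c, 9b91, bb7e, cd98, e0dc}.
Common ancestors: {0fb3, 9b91, cd98, e0dc}.
Among these, 0fb3 is not an ancestor of any other common ancestor — it is the merge base.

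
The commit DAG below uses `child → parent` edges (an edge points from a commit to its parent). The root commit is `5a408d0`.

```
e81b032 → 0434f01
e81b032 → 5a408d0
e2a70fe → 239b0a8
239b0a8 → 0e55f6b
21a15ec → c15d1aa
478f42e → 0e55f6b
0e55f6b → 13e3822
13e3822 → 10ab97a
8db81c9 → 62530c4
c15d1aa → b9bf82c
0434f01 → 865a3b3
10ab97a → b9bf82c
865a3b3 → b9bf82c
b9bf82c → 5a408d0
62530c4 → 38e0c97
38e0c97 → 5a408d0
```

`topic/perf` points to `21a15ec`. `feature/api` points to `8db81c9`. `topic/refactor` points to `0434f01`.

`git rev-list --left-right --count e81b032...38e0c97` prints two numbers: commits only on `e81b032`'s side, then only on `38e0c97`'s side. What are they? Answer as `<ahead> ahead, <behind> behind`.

4 ahead, 1 behind

Reachable from e81b032: {0434f01, 5a408d0, 865a3b3, b9bf82c, e81b032}.
Reachable from 38e0c97: {38e0c97, 5a408d0}.
Only in e81b032's history (ahead): {0434f01, 865a3b3, b9bf82c, e81b032} — 4.
Only in 38e0c97's history (behind): {38e0c97} — 1.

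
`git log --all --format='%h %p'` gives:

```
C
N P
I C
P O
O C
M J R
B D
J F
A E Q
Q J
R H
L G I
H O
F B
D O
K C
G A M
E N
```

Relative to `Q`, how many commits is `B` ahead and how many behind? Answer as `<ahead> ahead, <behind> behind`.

0 ahead, 3 behind

Reachable from B: {B, C, D, O}.
Reachable from Q: {B, C, D, F, J, O, Q}.
Only in B's history (ahead): {} — 0.
Only in Q's history (behind): {F, J, Q} — 3.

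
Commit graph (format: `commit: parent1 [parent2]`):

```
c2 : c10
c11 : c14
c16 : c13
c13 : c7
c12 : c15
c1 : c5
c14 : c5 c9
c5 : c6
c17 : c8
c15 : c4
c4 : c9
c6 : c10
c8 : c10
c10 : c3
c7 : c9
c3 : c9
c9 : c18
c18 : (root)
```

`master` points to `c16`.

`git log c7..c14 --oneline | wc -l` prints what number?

Reachable from c14: {c10, c14, c18, c3, c5, c6, c9}.
Reachable from c7: {c18, c7, c9}.
In c14's history but not c7's: {c10, c14, c3, c5, c6} — 5 commits.

5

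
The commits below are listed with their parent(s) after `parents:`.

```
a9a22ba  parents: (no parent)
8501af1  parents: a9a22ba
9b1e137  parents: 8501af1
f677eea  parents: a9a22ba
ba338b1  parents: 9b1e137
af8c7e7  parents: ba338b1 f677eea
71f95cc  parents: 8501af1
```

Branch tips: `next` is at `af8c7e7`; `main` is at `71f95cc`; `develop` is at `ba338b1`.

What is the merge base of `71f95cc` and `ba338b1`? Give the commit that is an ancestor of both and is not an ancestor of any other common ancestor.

Ancestors of 71f95cc: {71f95cc, 8501af1, a9a22ba}.
Ancestors of ba338b1: {8501af1, 9b1e137, a9a22ba, ba338b1}.
Common ancestors: {8501af1, a9a22ba}.
Among these, 8501af1 is not an ancestor of any other common ancestor — it is the merge base.

8501af1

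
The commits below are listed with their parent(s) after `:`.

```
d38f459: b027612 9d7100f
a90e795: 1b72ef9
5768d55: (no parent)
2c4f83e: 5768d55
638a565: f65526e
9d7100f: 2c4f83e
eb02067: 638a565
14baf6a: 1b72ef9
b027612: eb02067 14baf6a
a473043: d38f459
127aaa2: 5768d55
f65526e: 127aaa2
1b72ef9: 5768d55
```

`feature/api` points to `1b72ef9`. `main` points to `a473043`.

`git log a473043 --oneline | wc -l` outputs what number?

Walking parent pointers from a473043: reachable set = {127aaa2, 14baf6a, 1b72ef9, 2c4f83e, 5768d55, 638a565, 9d7100f, a473043, b027612, d38f459, eb02067, f65526e}.
That is 12 commits.

12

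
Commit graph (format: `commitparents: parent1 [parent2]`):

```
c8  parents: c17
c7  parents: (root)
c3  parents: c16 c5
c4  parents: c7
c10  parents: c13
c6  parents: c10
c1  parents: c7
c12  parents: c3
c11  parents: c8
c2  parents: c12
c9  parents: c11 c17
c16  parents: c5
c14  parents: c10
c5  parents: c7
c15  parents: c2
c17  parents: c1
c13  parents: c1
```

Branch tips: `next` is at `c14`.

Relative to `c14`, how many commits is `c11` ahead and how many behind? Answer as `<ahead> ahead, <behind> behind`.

Reachable from c11: {c1, c11, c17, c7, c8}.
Reachable from c14: {c1, c10, c13, c14, c7}.
Only in c11's history (ahead): {c11, c17, c8} — 3.
Only in c14's history (behind): {c10, c13, c14} — 3.

3 ahead, 3 behind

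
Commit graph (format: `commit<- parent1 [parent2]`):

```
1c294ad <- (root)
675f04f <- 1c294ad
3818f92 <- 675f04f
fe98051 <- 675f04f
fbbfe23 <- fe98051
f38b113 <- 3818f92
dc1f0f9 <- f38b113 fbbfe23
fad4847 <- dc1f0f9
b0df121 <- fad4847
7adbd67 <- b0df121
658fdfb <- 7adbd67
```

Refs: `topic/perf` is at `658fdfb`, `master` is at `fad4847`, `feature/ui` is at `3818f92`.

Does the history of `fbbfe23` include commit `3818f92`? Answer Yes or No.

No

Ancestors of fbbfe23: {1c294ad, 675f04f, fbbfe23, fe98051}.
3818f92 is not in that set, so it is not an ancestor of fbbfe23.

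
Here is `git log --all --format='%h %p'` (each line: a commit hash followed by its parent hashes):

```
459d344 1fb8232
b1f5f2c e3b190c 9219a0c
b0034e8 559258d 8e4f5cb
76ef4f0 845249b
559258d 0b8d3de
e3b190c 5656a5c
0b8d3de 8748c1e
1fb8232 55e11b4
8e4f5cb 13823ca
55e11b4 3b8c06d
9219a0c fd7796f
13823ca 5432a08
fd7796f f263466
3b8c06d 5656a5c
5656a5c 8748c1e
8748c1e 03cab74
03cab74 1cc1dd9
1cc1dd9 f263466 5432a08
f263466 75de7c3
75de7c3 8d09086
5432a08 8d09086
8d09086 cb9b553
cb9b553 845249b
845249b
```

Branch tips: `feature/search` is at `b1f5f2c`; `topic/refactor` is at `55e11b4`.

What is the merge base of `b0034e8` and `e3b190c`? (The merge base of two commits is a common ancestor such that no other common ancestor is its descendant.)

Ancestors of b0034e8: {03cab74, 0b8d3de, 13823ca, 1cc1dd9, 5432a08, 559258d, 75de7c3, 845249b, 8748c1e, 8d09086, 8e4f5cb, b0034e8, cb9b553, f263466}.
Ancestors of e3b190c: {03cab74, 1cc1dd9, 5432a08, 5656a5c, 75de7c3, 845249b, 8748c1e, 8d09086, cb9b553, e3b190c, f263466}.
Common ancestors: {03cab74, 1cc1dd9, 5432a08, 75de7c3, 845249b, 8748c1e, 8d09086, cb9b553, f263466}.
Among these, 8748c1e is not an ancestor of any other common ancestor — it is the merge base.

8748c1e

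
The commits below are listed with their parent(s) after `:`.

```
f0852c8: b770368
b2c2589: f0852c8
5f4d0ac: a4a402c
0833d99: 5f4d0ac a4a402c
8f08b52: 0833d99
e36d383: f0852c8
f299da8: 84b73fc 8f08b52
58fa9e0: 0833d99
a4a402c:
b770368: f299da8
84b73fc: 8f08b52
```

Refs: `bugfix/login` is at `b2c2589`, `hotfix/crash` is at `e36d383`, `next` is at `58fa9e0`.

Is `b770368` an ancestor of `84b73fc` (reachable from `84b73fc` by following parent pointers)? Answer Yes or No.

No

Ancestors of 84b73fc: {0833d99, 5f4d0ac, 84b73fc, 8f08b52, a4a402c}.
b770368 is not in that set, so it is not an ancestor of 84b73fc.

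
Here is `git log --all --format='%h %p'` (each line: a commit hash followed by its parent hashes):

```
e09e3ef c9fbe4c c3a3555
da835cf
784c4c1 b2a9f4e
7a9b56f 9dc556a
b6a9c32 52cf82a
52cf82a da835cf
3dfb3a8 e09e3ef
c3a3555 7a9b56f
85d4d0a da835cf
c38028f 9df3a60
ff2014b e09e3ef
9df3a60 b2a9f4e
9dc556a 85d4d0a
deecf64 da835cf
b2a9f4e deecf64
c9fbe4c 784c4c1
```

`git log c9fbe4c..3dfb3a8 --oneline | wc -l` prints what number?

Reachable from 3dfb3a8: {3dfb3a8, 784c4c1, 7a9b56f, 85d4d0a, 9dc556a, b2a9f4e, c3a3555, c9fbe4c, da835cf, deecf64, e09e3ef}.
Reachable from c9fbe4c: {784c4c1, b2a9f4e, c9fbe4c, da835cf, deecf64}.
In 3dfb3a8's history but not c9fbe4c's: {3dfb3a8, 7a9b56f, 85d4d0a, 9dc556a, c3a3555, e09e3ef} — 6 commits.

6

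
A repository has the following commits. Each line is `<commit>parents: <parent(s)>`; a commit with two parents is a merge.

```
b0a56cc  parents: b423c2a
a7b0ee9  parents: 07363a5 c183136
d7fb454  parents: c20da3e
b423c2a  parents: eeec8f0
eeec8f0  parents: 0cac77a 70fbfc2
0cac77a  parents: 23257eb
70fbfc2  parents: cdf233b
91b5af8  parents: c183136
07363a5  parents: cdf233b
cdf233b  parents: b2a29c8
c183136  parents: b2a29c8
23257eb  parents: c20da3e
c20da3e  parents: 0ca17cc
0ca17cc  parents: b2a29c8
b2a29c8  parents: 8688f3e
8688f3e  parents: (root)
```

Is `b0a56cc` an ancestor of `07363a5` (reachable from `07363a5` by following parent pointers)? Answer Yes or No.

No

Ancestors of 07363a5: {07363a5, 8688f3e, b2a29c8, cdf233b}.
b0a56cc is not in that set, so it is not an ancestor of 07363a5.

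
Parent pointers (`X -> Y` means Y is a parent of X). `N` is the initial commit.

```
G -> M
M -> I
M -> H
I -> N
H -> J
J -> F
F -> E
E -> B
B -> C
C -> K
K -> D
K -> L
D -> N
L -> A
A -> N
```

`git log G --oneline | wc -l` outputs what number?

14

Walking parent pointers from G: reachable set = {A, B, C, D, E, F, G, H, I, J, K, L, M, N}.
That is 14 commits.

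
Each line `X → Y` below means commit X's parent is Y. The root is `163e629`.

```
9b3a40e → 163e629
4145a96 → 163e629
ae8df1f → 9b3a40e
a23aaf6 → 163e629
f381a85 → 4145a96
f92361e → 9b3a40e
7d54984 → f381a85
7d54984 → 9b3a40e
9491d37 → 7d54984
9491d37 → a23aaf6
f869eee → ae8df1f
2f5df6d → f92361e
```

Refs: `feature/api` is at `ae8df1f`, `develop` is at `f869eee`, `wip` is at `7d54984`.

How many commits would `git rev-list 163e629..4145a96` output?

Reachable from 4145a96: {163e629, 4145a96}.
Reachable from 163e629: {163e629}.
In 4145a96's history but not 163e629's: {4145a96} — 1 commit.

1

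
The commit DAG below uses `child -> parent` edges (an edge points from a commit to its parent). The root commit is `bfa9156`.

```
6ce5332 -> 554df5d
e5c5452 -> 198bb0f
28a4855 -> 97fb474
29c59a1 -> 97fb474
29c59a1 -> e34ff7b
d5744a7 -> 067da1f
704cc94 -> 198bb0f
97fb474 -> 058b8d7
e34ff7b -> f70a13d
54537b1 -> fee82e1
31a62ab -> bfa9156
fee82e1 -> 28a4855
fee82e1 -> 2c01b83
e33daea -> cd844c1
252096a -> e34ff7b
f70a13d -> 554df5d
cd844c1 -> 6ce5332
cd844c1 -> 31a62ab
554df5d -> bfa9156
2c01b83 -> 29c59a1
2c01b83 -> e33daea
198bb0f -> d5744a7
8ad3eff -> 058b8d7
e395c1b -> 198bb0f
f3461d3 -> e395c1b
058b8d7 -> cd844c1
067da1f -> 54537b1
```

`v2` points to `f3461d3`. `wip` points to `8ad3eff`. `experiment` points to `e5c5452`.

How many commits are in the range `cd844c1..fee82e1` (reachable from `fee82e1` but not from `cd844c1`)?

9

Reachable from fee82e1: {058b8d7, 28a4855, 29c59a1, 2c01b83, 31a62ab, 554df5d, 6ce5332, 97fb474, bfa9156, cd844c1, e33daea, e34ff7b, f70a13d, fee82e1}.
Reachable from cd844c1: {31a62ab, 554df5d, 6ce5332, bfa9156, cd844c1}.
In fee82e1's history but not cd844c1's: {058b8d7, 28a4855, 29c59a1, 2c01b83, 97fb474, e33daea, e34ff7b, f70a13d, fee82e1} — 9 commits.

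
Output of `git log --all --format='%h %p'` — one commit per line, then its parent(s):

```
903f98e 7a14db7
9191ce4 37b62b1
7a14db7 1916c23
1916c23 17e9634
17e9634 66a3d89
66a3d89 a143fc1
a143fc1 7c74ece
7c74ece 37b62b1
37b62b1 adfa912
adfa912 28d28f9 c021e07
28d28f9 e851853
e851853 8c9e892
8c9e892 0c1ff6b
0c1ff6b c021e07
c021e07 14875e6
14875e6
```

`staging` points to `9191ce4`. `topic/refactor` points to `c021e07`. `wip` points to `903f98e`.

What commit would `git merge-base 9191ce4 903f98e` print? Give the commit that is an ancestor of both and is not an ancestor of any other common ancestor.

37b62b1

Ancestors of 9191ce4: {0c1ff6b, 14875e6, 28d28f9, 37b62b1, 8c9e892, 9191ce4, adfa912, c021e07, e851853}.
Ancestors of 903f98e: {0c1ff6b, 14875e6, 17e9634, 1916c23, 28d28f9, 37b62b1, 66a3d89, 7a14db7, 7c74ece, 8c9e892, 903f98e, a143fc1, adfa912, c021e07, e851853}.
Common ancestors: {0c1ff6b, 14875e6, 28d28f9, 37b62b1, 8c9e892, adfa912, c021e07, e851853}.
Among these, 37b62b1 is not an ancestor of any other common ancestor — it is the merge base.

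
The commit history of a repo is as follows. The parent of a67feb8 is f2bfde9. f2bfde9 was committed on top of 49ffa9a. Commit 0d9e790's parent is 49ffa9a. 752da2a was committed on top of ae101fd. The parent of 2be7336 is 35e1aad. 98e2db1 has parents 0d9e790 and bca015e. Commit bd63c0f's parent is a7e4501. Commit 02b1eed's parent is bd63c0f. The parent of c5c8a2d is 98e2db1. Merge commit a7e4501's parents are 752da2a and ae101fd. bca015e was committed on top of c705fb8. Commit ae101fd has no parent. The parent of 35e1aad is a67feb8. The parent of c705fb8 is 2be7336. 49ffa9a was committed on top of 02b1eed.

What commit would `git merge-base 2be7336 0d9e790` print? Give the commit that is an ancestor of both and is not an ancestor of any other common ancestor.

Ancestors of 2be7336: {02b1eed, 2be7336, 35e1aad, 49ffa9a, 752da2a, a67feb8, a7e4501, ae101fd, bd63c0f, f2bfde9}.
Ancestors of 0d9e790: {02b1eed, 0d9e790, 49ffa9a, 752da2a, a7e4501, ae101fd, bd63c0f}.
Common ancestors: {02b1eed, 49ffa9a, 752da2a, a7e4501, ae101fd, bd63c0f}.
Among these, 49ffa9a is not an ancestor of any other common ancestor — it is the merge base.

49ffa9a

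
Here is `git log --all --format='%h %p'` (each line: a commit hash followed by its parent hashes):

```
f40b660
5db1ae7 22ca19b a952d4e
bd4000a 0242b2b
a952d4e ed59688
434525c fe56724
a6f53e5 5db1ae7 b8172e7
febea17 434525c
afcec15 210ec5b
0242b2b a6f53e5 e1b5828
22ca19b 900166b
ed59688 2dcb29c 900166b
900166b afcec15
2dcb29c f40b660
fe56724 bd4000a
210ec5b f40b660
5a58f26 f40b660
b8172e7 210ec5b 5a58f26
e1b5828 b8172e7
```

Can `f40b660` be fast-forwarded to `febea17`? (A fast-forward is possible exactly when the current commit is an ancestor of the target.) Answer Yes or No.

Yes

A fast-forward from f40b660 to febea17 is possible iff f40b660 is an ancestor of febea17.
Ancestors of febea17: {0242b2b, 210ec5b, 22ca19b, 2dcb29c, 434525c, 5a58f26, 5db1ae7, 900166b, a6f53e5, a952d4e, afcec15, b8172e7, bd4000a, e1b5828, ed59688, f40b660, fe56724, febea17}.
f40b660 is among them, so fast-forward is possible.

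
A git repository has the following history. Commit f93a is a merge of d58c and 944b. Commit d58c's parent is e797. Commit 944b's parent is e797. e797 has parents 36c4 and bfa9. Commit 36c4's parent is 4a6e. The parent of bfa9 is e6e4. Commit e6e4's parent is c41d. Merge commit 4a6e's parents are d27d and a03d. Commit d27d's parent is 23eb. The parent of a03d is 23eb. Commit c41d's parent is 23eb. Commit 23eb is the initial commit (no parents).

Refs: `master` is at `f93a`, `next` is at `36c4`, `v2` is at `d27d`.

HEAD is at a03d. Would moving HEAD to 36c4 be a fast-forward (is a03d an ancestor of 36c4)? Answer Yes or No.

A fast-forward from a03d to 36c4 is possible iff a03d is an ancestor of 36c4.
Ancestors of 36c4: {23eb, 36c4, 4a6e, a03d, d27d}.
a03d is among them, so fast-forward is possible.

Yes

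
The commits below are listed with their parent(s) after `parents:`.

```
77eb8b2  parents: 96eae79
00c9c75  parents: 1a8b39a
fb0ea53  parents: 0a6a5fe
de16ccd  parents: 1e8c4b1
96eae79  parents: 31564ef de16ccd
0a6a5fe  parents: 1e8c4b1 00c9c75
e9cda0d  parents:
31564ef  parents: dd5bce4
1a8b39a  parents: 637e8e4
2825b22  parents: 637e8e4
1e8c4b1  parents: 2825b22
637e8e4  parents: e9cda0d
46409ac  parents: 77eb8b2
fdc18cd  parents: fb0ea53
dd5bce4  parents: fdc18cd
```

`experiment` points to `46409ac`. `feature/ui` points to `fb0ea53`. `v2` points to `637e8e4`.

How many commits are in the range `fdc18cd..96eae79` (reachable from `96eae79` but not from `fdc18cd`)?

Reachable from 96eae79: {00c9c75, 0a6a5fe, 1a8b39a, 1e8c4b1, 2825b22, 31564ef, 637e8e4, 96eae79, dd5bce4, de16ccd, e9cda0d, fb0ea53, fdc18cd}.
Reachable from fdc18cd: {00c9c75, 0a6a5fe, 1a8b39a, 1e8c4b1, 2825b22, 637e8e4, e9cda0d, fb0ea53, fdc18cd}.
In 96eae79's history but not fdc18cd's: {31564ef, 96eae79, dd5bce4, de16ccd} — 4 commits.

4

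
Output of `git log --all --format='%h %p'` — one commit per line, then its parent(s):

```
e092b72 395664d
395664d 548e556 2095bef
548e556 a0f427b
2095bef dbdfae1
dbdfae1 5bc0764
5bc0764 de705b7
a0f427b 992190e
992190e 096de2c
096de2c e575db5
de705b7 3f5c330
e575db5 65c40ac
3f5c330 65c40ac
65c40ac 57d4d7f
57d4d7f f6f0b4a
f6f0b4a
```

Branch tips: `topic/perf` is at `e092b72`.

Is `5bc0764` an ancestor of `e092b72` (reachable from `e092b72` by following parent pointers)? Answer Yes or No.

Yes

Ancestors of e092b72 (commits reachable by following parents): {096de2c, 2095bef, 395664d, 3f5c330, 548e556, 57d4d7f, 5bc0764, 65c40ac, 992190e, a0f427b, dbdfae1, de705b7, e092b72, e575db5, f6f0b4a}.
5bc0764 is in that set, so it is an ancestor of e092b72.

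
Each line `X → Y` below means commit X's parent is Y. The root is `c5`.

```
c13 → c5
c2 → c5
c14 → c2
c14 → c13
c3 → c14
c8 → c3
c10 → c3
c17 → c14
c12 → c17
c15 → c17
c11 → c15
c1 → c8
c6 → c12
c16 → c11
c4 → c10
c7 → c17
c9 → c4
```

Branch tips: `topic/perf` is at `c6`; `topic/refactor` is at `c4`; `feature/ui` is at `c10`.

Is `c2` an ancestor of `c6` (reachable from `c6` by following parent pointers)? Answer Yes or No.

Yes

Ancestors of c6 (commits reachable by following parents): {c12, c13, c14, c17, c2, c5, c6}.
c2 is in that set, so it is an ancestor of c6.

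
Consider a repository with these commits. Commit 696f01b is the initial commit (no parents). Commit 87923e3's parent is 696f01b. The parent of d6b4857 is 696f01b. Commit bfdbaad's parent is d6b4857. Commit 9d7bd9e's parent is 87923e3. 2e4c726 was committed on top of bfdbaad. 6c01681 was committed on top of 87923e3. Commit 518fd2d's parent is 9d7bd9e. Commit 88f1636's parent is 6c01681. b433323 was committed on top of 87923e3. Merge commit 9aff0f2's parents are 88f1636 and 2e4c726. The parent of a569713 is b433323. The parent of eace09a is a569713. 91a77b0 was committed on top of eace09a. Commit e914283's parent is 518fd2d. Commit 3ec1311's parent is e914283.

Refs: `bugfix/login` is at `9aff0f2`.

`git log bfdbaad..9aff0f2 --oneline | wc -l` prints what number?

Reachable from 9aff0f2: {2e4c726, 696f01b, 6c01681, 87923e3, 88f1636, 9aff0f2, bfdbaad, d6b4857}.
Reachable from bfdbaad: {696f01b, bfdbaad, d6b4857}.
In 9aff0f2's history but not bfdbaad's: {2e4c726, 6c01681, 87923e3, 88f1636, 9aff0f2} — 5 commits.

5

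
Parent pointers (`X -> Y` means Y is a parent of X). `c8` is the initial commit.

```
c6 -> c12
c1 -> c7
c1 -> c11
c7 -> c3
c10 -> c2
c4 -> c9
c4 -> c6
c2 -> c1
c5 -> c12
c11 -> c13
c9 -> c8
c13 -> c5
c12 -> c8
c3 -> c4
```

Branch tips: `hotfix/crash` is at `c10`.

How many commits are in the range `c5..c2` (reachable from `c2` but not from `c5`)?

Reachable from c2: {c1, c11, c12, c13, c2, c3, c4, c5, c6, c7, c8, c9}.
Reachable from c5: {c12, c5, c8}.
In c2's history but not c5's: {c1, c11, c13, c2, c3, c4, c6, c7, c9} — 9 commits.

9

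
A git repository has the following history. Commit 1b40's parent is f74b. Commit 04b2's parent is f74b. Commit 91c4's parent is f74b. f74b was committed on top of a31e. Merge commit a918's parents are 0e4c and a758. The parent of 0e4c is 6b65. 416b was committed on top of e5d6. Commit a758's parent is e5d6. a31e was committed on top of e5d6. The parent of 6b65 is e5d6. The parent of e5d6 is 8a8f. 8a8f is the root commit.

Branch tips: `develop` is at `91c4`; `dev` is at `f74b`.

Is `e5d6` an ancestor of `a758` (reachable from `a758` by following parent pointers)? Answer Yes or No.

Ancestors of a758 (commits reachable by following parents): {8a8f, a758, e5d6}.
e5d6 is in that set, so it is an ancestor of a758.

Yes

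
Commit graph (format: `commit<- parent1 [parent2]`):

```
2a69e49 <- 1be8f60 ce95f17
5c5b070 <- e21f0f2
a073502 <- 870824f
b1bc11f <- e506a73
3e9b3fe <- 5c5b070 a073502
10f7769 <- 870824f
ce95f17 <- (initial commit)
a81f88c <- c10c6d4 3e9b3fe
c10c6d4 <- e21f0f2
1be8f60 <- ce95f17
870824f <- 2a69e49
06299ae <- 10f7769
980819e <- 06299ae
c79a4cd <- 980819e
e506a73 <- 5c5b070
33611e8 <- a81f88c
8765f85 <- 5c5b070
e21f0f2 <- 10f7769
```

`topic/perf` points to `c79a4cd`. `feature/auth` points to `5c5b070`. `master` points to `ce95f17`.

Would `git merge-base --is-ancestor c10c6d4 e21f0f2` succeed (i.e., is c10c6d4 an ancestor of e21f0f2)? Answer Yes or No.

No

Ancestors of e21f0f2: {10f7769, 1be8f60, 2a69e49, 870824f, ce95f17, e21f0f2}.
c10c6d4 is not in that set, so it is not an ancestor of e21f0f2.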